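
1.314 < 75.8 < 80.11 True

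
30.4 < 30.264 False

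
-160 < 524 True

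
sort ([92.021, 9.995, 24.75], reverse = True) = [92.021, 24.75, 9.995]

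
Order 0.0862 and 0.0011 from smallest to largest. 0.0011, 0.0862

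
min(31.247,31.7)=31.247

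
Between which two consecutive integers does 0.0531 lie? 0 and 1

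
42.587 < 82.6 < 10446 True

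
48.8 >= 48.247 True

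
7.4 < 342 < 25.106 False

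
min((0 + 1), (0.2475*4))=0.99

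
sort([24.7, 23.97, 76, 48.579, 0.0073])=[0.0073, 23.97, 24.7, 48.579, 76]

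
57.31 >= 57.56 False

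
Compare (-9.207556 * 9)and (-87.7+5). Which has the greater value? (-87.7+5)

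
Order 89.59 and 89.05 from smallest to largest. 89.05, 89.59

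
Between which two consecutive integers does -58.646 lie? -59 and -58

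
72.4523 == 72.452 False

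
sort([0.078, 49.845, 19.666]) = [0.078, 19.666, 49.845]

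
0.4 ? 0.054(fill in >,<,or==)>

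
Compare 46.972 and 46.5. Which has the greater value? 46.972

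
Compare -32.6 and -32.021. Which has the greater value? -32.021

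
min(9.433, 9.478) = 9.433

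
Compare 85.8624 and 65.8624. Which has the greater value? 85.8624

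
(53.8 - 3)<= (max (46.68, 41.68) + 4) False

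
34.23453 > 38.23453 False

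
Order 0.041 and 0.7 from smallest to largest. 0.041, 0.7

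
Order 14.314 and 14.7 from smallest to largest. 14.314, 14.7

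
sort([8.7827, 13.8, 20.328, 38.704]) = [8.7827, 13.8, 20.328, 38.704]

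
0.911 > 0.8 True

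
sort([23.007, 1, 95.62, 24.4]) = [1, 23.007, 24.4, 95.62]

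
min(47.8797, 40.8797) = 40.8797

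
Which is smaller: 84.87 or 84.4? 84.4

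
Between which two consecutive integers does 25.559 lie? 25 and 26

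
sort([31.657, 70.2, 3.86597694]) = [3.86597694, 31.657, 70.2]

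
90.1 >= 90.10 True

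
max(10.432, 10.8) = 10.8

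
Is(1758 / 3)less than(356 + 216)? No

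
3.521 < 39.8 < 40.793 True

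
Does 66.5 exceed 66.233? Yes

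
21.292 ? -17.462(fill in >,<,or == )>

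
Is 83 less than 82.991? No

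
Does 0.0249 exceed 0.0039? Yes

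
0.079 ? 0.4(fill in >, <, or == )<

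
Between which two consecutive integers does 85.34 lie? 85 and 86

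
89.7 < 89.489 False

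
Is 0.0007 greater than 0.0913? No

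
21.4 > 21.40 False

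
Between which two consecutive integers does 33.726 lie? 33 and 34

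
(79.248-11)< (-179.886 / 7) False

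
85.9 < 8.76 False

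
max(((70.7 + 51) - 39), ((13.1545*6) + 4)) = 82.927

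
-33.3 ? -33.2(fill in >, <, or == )<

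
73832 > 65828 True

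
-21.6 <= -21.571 True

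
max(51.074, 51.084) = 51.084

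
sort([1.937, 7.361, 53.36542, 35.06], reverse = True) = [53.36542, 35.06, 7.361, 1.937]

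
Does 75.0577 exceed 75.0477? Yes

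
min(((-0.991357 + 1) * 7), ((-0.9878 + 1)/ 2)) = 0.0061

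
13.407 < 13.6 True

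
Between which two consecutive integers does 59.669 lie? 59 and 60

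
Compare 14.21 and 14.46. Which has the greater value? 14.46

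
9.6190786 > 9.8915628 False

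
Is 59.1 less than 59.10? No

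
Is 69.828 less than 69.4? No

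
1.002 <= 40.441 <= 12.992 False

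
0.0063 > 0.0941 False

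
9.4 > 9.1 True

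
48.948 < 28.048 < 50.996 False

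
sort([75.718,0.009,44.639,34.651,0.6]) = [0.009,0.6,34.651,44.639,75.718]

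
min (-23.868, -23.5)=-23.868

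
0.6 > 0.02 True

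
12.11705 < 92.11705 True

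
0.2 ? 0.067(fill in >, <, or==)>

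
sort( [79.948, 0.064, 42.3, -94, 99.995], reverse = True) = [99.995, 79.948, 42.3, 0.064, -94]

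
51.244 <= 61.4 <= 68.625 True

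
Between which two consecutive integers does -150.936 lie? -151 and -150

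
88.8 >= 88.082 True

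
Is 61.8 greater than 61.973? No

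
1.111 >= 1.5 False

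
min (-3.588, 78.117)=-3.588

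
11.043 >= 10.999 True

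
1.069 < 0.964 False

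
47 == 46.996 False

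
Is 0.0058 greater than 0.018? No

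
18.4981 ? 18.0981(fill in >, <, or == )>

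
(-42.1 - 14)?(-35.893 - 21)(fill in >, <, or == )>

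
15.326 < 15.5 True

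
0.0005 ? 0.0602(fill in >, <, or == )<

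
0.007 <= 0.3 True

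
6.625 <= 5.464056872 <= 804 False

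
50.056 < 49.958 False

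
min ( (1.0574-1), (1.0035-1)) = 0.0035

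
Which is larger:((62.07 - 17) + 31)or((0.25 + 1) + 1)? ((62.07 - 17) + 31)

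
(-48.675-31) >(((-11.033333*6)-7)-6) False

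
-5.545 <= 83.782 True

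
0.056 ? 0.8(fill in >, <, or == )<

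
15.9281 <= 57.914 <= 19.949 False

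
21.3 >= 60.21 False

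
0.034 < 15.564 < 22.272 True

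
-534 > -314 False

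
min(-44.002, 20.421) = -44.002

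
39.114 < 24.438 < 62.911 False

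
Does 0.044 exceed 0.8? No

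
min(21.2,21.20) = 21.2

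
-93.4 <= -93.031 True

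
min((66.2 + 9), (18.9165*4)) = 75.2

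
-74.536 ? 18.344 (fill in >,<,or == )<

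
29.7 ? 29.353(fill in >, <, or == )>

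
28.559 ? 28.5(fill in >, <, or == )>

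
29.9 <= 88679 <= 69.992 False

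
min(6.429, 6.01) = 6.01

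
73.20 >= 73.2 True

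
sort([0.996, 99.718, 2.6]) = [0.996, 2.6, 99.718]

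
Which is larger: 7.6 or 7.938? 7.938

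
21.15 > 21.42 False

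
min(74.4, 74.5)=74.4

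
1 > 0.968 True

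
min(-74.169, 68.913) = -74.169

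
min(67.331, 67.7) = 67.331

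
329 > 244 True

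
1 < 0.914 False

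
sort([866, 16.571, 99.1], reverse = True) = [866, 99.1, 16.571]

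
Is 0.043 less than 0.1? Yes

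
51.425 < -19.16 False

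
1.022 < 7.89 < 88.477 True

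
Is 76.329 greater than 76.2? Yes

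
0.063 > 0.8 False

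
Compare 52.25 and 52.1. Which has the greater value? 52.25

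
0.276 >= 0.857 False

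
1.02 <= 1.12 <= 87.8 True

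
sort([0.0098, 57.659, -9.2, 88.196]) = [-9.2, 0.0098, 57.659, 88.196]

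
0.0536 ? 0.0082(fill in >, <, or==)>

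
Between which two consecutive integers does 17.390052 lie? 17 and 18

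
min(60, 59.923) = 59.923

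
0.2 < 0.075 False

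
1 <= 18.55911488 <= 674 True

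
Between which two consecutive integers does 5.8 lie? 5 and 6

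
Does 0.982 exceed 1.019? No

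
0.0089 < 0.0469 True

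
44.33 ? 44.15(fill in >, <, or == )>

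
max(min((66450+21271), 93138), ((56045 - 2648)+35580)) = 88977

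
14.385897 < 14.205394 False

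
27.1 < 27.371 True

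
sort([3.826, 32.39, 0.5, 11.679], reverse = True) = [32.39, 11.679, 3.826, 0.5]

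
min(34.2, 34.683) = 34.2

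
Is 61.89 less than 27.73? No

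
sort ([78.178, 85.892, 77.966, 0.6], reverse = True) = [85.892, 78.178, 77.966, 0.6]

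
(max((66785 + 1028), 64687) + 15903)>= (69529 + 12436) True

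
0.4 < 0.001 False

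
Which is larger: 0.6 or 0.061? 0.6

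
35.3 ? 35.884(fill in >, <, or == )<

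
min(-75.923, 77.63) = -75.923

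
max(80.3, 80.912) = 80.912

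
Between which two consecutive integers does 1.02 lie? 1 and 2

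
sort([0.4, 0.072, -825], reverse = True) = [0.4, 0.072, -825]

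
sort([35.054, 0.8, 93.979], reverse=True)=[93.979, 35.054, 0.8]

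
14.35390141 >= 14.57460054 False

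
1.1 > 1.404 False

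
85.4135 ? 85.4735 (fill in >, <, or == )<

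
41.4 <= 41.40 True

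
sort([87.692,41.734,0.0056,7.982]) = [0.0056,7.982,41.734,87.692]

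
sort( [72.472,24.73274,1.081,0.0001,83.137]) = [0.0001,1.081,24.73274,72.472,83.137]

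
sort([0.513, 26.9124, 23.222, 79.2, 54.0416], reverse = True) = [79.2, 54.0416, 26.9124, 23.222, 0.513]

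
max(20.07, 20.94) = 20.94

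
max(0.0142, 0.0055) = 0.0142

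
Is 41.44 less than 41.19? No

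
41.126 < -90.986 False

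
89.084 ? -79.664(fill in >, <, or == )>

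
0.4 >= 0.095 True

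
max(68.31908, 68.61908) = 68.61908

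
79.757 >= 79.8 False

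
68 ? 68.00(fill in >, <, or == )==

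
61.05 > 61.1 False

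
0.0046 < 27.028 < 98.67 True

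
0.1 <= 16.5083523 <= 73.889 True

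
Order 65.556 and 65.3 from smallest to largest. 65.3, 65.556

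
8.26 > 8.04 True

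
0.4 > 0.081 True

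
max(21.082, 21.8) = 21.8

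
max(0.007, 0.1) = 0.1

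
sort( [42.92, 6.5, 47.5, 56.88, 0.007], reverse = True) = [56.88, 47.5, 42.92, 6.5, 0.007]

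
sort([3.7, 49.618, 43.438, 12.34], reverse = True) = [49.618, 43.438, 12.34, 3.7]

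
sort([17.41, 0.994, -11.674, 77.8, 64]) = [-11.674, 0.994, 17.41, 64, 77.8]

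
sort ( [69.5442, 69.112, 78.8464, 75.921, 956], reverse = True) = [956, 78.8464, 75.921, 69.5442, 69.112]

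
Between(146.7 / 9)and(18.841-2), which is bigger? (18.841-2)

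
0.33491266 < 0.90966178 True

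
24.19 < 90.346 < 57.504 False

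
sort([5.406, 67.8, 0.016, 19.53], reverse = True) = [67.8, 19.53, 5.406, 0.016]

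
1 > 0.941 True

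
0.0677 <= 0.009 False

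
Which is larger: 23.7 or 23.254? 23.7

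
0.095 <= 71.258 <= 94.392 True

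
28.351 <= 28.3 False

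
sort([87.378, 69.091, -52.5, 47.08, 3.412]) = [-52.5, 3.412, 47.08, 69.091, 87.378]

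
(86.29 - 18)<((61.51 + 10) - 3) True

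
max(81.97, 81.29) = 81.97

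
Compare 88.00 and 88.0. They are equal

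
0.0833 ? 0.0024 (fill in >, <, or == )>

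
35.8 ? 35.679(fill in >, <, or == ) >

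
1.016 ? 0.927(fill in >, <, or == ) >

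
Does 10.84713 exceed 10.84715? No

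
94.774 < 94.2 False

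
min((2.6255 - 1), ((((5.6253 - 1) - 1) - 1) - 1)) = 1.6253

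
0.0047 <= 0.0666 True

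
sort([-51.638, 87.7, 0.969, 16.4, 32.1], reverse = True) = [87.7, 32.1, 16.4, 0.969, -51.638]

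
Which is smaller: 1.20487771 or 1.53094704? 1.20487771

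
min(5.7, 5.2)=5.2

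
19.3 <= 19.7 True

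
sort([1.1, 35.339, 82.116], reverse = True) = [82.116, 35.339, 1.1]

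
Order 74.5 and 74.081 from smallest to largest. 74.081, 74.5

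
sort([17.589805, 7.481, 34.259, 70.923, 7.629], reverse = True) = [70.923, 34.259, 17.589805, 7.629, 7.481]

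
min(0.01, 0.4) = 0.01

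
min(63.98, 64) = 63.98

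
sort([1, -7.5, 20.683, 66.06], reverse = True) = [66.06, 20.683, 1, -7.5]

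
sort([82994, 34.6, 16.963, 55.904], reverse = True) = [82994, 55.904, 34.6, 16.963]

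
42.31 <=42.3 False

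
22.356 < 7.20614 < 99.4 False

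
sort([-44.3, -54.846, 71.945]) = [-54.846, -44.3, 71.945]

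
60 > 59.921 True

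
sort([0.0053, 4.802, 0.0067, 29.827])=[0.0053, 0.0067, 4.802, 29.827]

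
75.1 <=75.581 True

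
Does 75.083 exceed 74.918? Yes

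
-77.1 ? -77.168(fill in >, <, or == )>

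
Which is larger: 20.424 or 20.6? 20.6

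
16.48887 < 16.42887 False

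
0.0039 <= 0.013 True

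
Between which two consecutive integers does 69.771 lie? 69 and 70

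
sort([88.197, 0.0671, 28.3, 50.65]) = [0.0671, 28.3, 50.65, 88.197]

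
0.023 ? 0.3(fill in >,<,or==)<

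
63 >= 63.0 True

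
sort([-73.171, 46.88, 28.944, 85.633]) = [-73.171, 28.944, 46.88, 85.633]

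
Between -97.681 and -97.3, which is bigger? -97.3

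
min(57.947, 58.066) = 57.947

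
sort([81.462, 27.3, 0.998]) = [0.998, 27.3, 81.462]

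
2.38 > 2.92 False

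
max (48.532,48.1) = 48.532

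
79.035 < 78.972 False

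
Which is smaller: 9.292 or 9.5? 9.292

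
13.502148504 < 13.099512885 False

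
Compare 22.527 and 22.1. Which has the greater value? 22.527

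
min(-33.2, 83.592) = -33.2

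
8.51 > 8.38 True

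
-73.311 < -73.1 True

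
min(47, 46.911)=46.911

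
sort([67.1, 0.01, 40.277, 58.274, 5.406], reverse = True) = [67.1, 58.274, 40.277, 5.406, 0.01]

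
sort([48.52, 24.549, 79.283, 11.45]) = [11.45, 24.549, 48.52, 79.283]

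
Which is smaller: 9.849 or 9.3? 9.3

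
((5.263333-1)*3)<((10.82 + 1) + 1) True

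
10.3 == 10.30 True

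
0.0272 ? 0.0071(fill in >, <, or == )>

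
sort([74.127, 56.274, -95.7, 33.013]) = [-95.7, 33.013, 56.274, 74.127]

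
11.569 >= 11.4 True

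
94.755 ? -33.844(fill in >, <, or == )>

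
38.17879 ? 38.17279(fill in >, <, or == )>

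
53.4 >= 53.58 False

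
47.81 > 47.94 False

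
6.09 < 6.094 True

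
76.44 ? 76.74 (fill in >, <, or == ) <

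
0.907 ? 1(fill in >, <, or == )<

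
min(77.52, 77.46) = 77.46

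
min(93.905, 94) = 93.905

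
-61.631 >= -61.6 False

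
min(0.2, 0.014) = 0.014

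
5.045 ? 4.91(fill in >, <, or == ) >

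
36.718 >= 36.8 False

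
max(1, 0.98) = 1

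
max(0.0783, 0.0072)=0.0783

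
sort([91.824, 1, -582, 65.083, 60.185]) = [-582, 1, 60.185, 65.083, 91.824]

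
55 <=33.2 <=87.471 False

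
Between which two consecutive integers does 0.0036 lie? 0 and 1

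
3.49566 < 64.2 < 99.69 True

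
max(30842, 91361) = 91361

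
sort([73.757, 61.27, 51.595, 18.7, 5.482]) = [5.482, 18.7, 51.595, 61.27, 73.757]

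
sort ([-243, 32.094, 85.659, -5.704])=[-243, -5.704, 32.094, 85.659]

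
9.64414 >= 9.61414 True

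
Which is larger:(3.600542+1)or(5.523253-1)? (3.600542+1)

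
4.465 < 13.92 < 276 True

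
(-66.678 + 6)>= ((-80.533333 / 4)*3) False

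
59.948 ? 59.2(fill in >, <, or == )>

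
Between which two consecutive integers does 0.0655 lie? 0 and 1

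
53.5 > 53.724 False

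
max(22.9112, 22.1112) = 22.9112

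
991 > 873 True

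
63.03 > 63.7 False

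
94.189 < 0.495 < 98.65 False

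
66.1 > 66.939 False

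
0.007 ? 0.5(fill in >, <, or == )<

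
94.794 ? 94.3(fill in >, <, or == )>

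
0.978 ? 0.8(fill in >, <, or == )>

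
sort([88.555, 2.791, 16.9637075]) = [2.791, 16.9637075, 88.555]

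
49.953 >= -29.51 True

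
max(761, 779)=779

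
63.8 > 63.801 False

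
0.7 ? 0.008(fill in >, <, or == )>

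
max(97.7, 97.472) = 97.7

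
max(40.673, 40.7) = 40.7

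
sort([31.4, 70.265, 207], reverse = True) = [207, 70.265, 31.4]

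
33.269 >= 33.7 False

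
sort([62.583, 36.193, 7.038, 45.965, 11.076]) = [7.038, 11.076, 36.193, 45.965, 62.583]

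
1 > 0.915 True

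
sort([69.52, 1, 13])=[1, 13, 69.52]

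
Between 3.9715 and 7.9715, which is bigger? 7.9715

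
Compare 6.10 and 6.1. They are equal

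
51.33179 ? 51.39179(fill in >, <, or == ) <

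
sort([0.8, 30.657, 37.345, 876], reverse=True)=[876, 37.345, 30.657, 0.8]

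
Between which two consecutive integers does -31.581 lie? -32 and -31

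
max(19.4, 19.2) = 19.4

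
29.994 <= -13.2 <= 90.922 False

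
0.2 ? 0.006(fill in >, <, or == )>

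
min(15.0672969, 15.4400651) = 15.0672969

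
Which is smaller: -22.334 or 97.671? -22.334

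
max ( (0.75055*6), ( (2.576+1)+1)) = 4.576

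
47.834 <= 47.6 False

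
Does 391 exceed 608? No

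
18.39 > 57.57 False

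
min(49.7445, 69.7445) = 49.7445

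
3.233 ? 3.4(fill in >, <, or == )<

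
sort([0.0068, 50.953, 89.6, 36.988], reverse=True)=[89.6, 50.953, 36.988, 0.0068]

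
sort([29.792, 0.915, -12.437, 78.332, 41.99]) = [-12.437, 0.915, 29.792, 41.99, 78.332]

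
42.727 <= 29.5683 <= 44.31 False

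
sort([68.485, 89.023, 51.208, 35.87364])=[35.87364, 51.208, 68.485, 89.023]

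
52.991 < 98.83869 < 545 True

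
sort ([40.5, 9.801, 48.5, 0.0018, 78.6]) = [0.0018, 9.801, 40.5, 48.5, 78.6]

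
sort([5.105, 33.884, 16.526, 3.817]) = [3.817, 5.105, 16.526, 33.884]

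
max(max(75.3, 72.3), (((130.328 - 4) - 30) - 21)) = 75.328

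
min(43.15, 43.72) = 43.15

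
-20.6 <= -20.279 True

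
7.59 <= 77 True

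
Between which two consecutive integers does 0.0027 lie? 0 and 1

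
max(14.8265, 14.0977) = 14.8265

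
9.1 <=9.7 True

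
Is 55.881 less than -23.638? No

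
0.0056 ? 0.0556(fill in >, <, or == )<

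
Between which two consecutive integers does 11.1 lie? 11 and 12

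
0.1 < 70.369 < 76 True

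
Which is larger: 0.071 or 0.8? 0.8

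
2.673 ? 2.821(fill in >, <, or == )<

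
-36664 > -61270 True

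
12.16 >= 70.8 False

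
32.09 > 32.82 False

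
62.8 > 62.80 False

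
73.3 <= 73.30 True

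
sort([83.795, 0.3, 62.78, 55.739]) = [0.3, 55.739, 62.78, 83.795]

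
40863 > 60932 False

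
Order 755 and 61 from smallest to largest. 61, 755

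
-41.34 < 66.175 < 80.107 True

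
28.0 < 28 False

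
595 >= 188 True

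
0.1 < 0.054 False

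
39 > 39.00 False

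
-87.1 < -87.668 False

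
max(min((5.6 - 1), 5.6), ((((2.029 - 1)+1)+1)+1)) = 4.6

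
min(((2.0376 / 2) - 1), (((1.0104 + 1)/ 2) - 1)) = 0.0052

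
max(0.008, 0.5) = 0.5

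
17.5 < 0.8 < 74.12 False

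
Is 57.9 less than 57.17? No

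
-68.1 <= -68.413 False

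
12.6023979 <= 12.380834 False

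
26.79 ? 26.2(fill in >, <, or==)>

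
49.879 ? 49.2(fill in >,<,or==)>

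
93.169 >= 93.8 False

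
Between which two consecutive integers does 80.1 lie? 80 and 81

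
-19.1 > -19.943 True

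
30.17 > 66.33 False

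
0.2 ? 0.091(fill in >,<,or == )>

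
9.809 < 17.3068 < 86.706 True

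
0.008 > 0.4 False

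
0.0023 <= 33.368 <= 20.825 False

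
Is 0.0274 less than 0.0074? No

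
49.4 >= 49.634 False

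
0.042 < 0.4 True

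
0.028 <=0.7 True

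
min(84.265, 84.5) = 84.265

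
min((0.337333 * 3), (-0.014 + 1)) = 0.986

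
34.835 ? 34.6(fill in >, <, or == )>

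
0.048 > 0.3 False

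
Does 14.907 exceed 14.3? Yes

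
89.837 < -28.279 False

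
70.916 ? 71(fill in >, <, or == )<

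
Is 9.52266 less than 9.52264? No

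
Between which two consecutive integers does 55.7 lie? 55 and 56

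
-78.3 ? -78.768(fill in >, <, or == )>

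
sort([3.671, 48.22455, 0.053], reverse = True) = [48.22455, 3.671, 0.053]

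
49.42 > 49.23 True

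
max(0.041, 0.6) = 0.6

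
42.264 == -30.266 False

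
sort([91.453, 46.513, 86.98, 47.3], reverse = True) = [91.453, 86.98, 47.3, 46.513]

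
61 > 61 False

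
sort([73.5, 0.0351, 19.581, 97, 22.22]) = [0.0351, 19.581, 22.22, 73.5, 97]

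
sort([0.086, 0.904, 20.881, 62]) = [0.086, 0.904, 20.881, 62]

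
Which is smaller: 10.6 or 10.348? 10.348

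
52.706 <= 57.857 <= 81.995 True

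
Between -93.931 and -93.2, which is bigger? -93.2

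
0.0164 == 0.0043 False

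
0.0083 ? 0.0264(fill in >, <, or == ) <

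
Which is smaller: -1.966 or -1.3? -1.966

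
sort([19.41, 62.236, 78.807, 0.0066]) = [0.0066, 19.41, 62.236, 78.807]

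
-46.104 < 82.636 True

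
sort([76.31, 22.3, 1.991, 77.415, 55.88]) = [1.991, 22.3, 55.88, 76.31, 77.415]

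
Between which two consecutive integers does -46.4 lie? -47 and -46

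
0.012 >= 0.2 False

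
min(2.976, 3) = 2.976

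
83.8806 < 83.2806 False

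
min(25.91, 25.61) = 25.61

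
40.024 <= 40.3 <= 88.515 True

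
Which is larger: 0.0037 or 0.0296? 0.0296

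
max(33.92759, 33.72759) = 33.92759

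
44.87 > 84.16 False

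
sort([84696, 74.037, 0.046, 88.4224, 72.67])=[0.046, 72.67, 74.037, 88.4224, 84696]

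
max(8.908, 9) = 9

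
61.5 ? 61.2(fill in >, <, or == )>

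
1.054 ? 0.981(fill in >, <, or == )>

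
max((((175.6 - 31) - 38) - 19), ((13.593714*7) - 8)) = 87.6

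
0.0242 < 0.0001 False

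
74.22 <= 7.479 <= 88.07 False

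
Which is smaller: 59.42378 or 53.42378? 53.42378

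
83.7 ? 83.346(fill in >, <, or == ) >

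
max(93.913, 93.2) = 93.913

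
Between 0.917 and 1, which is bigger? 1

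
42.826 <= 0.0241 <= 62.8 False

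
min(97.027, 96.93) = 96.93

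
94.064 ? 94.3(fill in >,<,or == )<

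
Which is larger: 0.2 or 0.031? 0.2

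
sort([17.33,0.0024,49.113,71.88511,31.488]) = [0.0024,17.33,31.488,49.113,71.88511]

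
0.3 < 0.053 False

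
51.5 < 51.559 True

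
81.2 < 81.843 True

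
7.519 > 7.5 True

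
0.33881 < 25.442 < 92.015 True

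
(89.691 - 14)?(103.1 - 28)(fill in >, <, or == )>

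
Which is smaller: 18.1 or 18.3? 18.1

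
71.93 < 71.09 False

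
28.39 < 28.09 False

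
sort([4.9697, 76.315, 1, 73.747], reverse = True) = [76.315, 73.747, 4.9697, 1]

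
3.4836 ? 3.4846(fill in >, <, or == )<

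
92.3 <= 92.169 False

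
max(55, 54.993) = 55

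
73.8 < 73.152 False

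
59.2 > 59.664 False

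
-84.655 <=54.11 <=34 False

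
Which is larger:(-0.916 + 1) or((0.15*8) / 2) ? ((0.15*8) / 2)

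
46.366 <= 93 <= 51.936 False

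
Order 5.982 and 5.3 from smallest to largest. 5.3, 5.982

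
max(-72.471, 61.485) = 61.485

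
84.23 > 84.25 False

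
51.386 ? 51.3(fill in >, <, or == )>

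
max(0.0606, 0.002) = 0.0606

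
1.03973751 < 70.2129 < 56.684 False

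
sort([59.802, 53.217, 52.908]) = [52.908, 53.217, 59.802]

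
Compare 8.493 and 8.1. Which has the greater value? 8.493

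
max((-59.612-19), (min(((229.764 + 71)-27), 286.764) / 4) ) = 68.441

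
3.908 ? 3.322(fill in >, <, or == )>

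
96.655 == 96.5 False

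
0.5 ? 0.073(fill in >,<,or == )>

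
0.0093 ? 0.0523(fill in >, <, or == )<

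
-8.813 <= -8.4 True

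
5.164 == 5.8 False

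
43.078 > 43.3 False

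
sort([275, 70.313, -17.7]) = [-17.7, 70.313, 275]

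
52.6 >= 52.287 True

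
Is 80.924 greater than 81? No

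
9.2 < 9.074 False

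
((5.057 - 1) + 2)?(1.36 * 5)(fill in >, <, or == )<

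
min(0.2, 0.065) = 0.065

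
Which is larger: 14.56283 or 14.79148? 14.79148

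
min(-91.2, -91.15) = -91.2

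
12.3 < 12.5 True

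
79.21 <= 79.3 True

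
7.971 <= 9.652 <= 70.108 True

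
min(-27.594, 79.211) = -27.594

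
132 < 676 True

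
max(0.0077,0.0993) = 0.0993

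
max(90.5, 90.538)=90.538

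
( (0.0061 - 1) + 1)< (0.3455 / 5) True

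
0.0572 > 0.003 True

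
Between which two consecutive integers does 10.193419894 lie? 10 and 11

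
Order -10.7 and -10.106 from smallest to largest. -10.7, -10.106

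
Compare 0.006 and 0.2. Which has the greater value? 0.2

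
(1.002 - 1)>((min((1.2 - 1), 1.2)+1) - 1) False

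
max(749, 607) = 749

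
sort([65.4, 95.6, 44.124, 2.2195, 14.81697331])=[2.2195, 14.81697331, 44.124, 65.4, 95.6]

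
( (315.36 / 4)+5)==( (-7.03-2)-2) False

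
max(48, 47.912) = 48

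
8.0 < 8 False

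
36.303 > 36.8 False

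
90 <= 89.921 False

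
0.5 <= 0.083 False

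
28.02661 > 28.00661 True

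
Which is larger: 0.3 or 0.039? 0.3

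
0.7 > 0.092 True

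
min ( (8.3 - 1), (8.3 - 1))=7.3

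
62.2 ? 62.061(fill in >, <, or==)>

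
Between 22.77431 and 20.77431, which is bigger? 22.77431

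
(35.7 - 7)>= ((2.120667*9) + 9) True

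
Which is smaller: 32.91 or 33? 32.91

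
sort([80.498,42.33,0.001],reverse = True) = [80.498,42.33,0.001]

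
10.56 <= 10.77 True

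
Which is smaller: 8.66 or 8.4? 8.4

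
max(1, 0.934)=1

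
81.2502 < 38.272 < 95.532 False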